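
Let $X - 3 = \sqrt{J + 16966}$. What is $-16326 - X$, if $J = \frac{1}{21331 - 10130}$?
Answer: $-16329 - \frac{\sqrt{2128595106567}}{11201} \approx -16459.0$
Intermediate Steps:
$J = \frac{1}{11201} \approx 8.9278 \cdot 10^{-5}$
$X = 3 + \frac{\sqrt{2128595106567}}{11201}$ ($X = 3 + \sqrt{\frac{1}{11201} + 16966} = 3 + \sqrt{\frac{190036167}{11201}} = 3 + \frac{\sqrt{2128595106567}}{11201} \approx 133.25$)
$-16326 - X = -16326 - \left(3 + \frac{\sqrt{2128595106567}}{11201}\right) = -16329 - \frac{\sqrt{2128595106567}}{11201}$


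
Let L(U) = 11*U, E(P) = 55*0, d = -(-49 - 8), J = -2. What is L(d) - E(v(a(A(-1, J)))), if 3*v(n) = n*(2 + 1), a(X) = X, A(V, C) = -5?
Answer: 627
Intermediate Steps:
v(n) = n (v(n) = (n*(2 + 1))/3 = (n*3)/3 = (3*n)/3 = n)
d = 57 (d = -1*(-57) = 57)
E(P) = 0
L(d) - E(v(a(A(-1, J)))) = 11*57 - 1*0 = 627 + 0 = 627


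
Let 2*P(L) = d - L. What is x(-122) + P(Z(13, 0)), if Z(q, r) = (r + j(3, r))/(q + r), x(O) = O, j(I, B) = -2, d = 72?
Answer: -1117/13 ≈ -85.923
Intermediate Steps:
Z(q, r) = (-2 + r)/(q + r) (Z(q, r) = (r - 2)/(q + r) = (-2 + r)/(q + r))
P(L) = 36 - L/2 (P(L) = (72 - L)/2 = 36 - L/2)
x(-122) + P(Z(13, 0)) = -122 + (36 - (-2 + 0)/(2*(13 + 0))) = -122 + (36 - (-2)/(2*13)) = -122 + (36 - (-2)/26) = -122 + (36 - ½*(-2/13)) = -122 + (36 + 1/13) = -122 + 469/13 = -1117/13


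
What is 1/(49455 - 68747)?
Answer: -1/19292 ≈ -5.1835e-5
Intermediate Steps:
1/(49455 - 68747) = 1/(-19292) = -1/19292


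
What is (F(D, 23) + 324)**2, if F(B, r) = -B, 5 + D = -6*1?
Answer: 112225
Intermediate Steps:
D = -11 (D = -5 - 6*1 = -5 - 6 = -11)
(F(D, 23) + 324)**2 = (-1*(-11) + 324)**2 = (11 + 324)**2 = 335**2 = 112225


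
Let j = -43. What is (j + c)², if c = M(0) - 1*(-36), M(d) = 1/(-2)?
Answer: 225/4 ≈ 56.250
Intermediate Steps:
M(d) = -½
c = 71/2 (c = -½ - 1*(-36) = -½ + 36 = 71/2 ≈ 35.500)
(j + c)² = (-43 + 71/2)² = (-15/2)² = 225/4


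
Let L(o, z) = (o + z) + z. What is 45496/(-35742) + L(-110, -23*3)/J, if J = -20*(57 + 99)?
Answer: -924191/774410 ≈ -1.1934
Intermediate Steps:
L(o, z) = o + 2*z
J = -3120 (J = -20*156 = -3120)
45496/(-35742) + L(-110, -23*3)/J = 45496/(-35742) + (-110 + 2*(-23*3))/(-3120) = 45496*(-1/35742) + (-110 + 2*(-69))*(-1/3120) = -22748/17871 + (-110 - 138)*(-1/3120) = -22748/17871 - 248*(-1/3120) = -22748/17871 + 31/390 = -924191/774410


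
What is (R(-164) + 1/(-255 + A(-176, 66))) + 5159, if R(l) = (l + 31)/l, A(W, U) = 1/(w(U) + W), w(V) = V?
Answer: 23736990619/4600364 ≈ 5159.8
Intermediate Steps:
A(W, U) = 1/(U + W)
R(l) = (31 + l)/l
(R(-164) + 1/(-255 + A(-176, 66))) + 5159 = ((31 - 164)/(-164) + 1/(-255 + 1/(66 - 176))) + 5159 = (-1/164*(-133) + 1/(-255 + 1/(-110))) + 5159 = (133/164 + 1/(-255 - 1/110)) + 5159 = (133/164 + 1/(-28051/110)) + 5159 = (133/164 - 110/28051) + 5159 = 3712743/4600364 + 5159 = 23736990619/4600364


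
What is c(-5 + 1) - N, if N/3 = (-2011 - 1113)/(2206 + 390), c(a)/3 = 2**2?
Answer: 921/59 ≈ 15.610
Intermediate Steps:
c(a) = 12 (c(a) = 3*2**2 = 3*4 = 12)
N = -213/59 (N = 3*((-2011 - 1113)/(2206 + 390)) = 3*(-3124/2596) = 3*(-3124*1/2596) = 3*(-71/59) = -213/59 ≈ -3.6102)
c(-5 + 1) - N = 12 - 1*(-213/59) = 12 + 213/59 = 921/59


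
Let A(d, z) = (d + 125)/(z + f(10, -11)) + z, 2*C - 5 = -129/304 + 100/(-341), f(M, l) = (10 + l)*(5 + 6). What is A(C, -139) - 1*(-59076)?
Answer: 1832867190469/31099200 ≈ 58936.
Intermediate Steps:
f(M, l) = 110 + 11*l (f(M, l) = (10 + l)*11 = 110 + 11*l)
C = 443931/207328 (C = 5/2 + (-129/304 + 100/(-341))/2 = 5/2 + (-129*1/304 + 100*(-1/341))/2 = 5/2 + (-129/304 - 100/341)/2 = 5/2 + (½)*(-74389/103664) = 5/2 - 74389/207328 = 443931/207328 ≈ 2.1412)
A(d, z) = z + (125 + d)/(-11 + z) (A(d, z) = (d + 125)/(z + (110 + 11*(-11))) + z = (125 + d)/(z + (110 - 121)) + z = (125 + d)/(z - 11) + z = (125 + d)/(-11 + z) + z = z + (125 + d)/(-11 + z))
A(C, -139) - 1*(-59076) = (125 + 443931/207328 + (-139)² - 11*(-139))/(-11 - 139) - 1*(-59076) = (125 + 443931/207328 + 19321 + 1529)/(-150) + 59076 = -1/150*4349148731/207328 + 59076 = -4349148731/31099200 + 59076 = 1832867190469/31099200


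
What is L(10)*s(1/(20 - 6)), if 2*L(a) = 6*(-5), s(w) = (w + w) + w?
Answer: -45/14 ≈ -3.2143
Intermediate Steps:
s(w) = 3*w (s(w) = 2*w + w = 3*w)
L(a) = -15 (L(a) = (6*(-5))/2 = (1/2)*(-30) = -15)
L(10)*s(1/(20 - 6)) = -45/(20 - 6) = -45/14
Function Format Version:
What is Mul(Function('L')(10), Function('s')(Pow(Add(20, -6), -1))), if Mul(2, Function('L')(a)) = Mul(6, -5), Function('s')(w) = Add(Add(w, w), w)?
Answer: Rational(-45, 14) ≈ -3.2143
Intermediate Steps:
Function('s')(w) = Mul(3, w) (Function('s')(w) = Add(Mul(2, w), w) = Mul(3, w))
Function('L')(a) = -15 (Function('L')(a) = Mul(Rational(1, 2), Mul(6, -5)) = Mul(Rational(1, 2), -30) = -15)
Mul(Function('L')(10), Function('s')(Pow(Add(20, -6), -1))) = Mul(-15, Mul(3, Pow(Add(20, -6), -1))) = Mul(-15, Mul(3, Pow(14, -1))) = Mul(-15, Mul(3, Rational(1, 14))) = Mul(-15, Rational(3, 14)) = Rational(-45, 14)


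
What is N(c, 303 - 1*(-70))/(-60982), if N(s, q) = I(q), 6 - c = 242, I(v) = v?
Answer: -373/60982 ≈ -0.0061166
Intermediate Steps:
c = -236 (c = 6 - 1*242 = 6 - 242 = -236)
N(s, q) = q
N(c, 303 - 1*(-70))/(-60982) = (303 - 1*(-70))/(-60982) = (303 + 70)*(-1/60982) = 373*(-1/60982) = -373/60982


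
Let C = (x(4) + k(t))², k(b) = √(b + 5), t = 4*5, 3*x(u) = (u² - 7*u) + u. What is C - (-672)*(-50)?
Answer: -302351/9 ≈ -33595.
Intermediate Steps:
x(u) = -2*u + u²/3 (x(u) = ((u² - 7*u) + u)/3 = (u² - 6*u)/3 = -2*u + u²/3)
t = 20
k(b) = √(5 + b)
C = 49/9 (C = ((⅓)*4*(-6 + 4) + √(5 + 20))² = ((⅓)*4*(-2) + √25)² = (-8/3 + 5)² = (7/3)² = 49/9 ≈ 5.4444)
C - (-672)*(-50) = 49/9 - (-672)*(-50) = 49/9 - 1*33600 = 49/9 - 33600 = -302351/9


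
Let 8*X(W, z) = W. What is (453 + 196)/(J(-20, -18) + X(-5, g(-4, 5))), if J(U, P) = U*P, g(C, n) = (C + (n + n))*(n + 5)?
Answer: 5192/2875 ≈ 1.8059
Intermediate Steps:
g(C, n) = (5 + n)*(C + 2*n) (g(C, n) = (C + 2*n)*(5 + n) = (5 + n)*(C + 2*n))
X(W, z) = W/8
J(U, P) = P*U
(453 + 196)/(J(-20, -18) + X(-5, g(-4, 5))) = (453 + 196)/(-18*(-20) + (⅛)*(-5)) = 649/(360 - 5/8) = 649/(2875/8) = 649*(8/2875) = 5192/2875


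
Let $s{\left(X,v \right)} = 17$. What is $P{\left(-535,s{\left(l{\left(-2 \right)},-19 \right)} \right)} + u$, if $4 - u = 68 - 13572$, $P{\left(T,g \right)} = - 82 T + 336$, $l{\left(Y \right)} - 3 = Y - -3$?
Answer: $57714$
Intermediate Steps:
$l{\left(Y \right)} = 6 + Y$ ($l{\left(Y \right)} = 3 + \left(Y - -3\right) = 3 + \left(Y + 3\right) = 3 + \left(3 + Y\right) = 6 + Y$)
$P{\left(T,g \right)} = 336 - 82 T$
$u = 13508$ ($u = 4 - \left(68 - 13572\right) = 4 - -13504 = 4 + 13504 = 13508$)
$P{\left(-535,s{\left(l{\left(-2 \right)},-19 \right)} \right)} + u = \left(336 - -43870\right) + 13508 = \left(336 + 43870\right) + 13508 = 44206 + 13508 = 57714$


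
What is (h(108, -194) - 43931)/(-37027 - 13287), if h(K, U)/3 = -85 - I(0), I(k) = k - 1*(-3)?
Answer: 44195/50314 ≈ 0.87838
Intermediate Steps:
I(k) = 3 + k (I(k) = k + 3 = 3 + k)
h(K, U) = -264 (h(K, U) = 3*(-85 - (3 + 0)) = 3*(-85 - 1*3) = 3*(-85 - 3) = 3*(-88) = -264)
(h(108, -194) - 43931)/(-37027 - 13287) = (-264 - 43931)/(-37027 - 13287) = -44195/(-50314) = -44195*(-1/50314) = 44195/50314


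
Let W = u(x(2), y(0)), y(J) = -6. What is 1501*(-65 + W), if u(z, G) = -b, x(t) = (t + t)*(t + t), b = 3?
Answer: -102068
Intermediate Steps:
x(t) = 4*t² (x(t) = (2*t)*(2*t) = 4*t²)
u(z, G) = -3 (u(z, G) = -1*3 = -3)
W = -3
1501*(-65 + W) = 1501*(-65 - 3) = 1501*(-68) = -102068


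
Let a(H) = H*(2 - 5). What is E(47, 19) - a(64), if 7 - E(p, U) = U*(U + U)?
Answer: -523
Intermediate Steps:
E(p, U) = 7 - 2*U² (E(p, U) = 7 - U*(U + U) = 7 - U*2*U = 7 - 2*U²)
a(H) = -3*H (a(H) = H*(-3) = -3*H)
E(47, 19) - a(64) = (7 - 2*19²) - (-3)*64 = (7 - 2*361) - 1*(-192) = (7 - 722) + 192 = -715 + 192 = -523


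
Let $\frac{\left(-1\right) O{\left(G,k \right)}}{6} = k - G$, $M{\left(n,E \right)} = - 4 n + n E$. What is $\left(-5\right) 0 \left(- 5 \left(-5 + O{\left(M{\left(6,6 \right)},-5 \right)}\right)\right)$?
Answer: $0$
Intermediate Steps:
$M{\left(n,E \right)} = - 4 n + E n$
$O{\left(G,k \right)} = - 6 k + 6 G$ ($O{\left(G,k \right)} = - 6 \left(k - G\right) = - 6 k + 6 G$)
$\left(-5\right) 0 \left(- 5 \left(-5 + O{\left(M{\left(6,6 \right)},-5 \right)}\right)\right) = \left(-5\right) 0 \left(- 5 \left(-5 - \left(-30 - 6 \cdot 6 \left(-4 + 6\right)\right)\right)\right) = 0 \left(- 5 \left(-5 + \left(30 + 6 \cdot 6 \cdot 2\right)\right)\right) = 0 \left(- 5 \left(-5 + \left(30 + 6 \cdot 12\right)\right)\right) = 0 \left(- 5 \left(-5 + \left(30 + 72\right)\right)\right) = 0 \left(- 5 \left(-5 + 102\right)\right) = 0 \left(\left(-5\right) 97\right) = 0 \left(-485\right) = 0$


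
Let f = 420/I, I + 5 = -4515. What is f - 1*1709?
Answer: -386255/226 ≈ -1709.1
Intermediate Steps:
I = -4520 (I = -5 - 4515 = -4520)
f = -21/226 (f = 420/(-4520) = 420*(-1/4520) = -21/226 ≈ -0.092920)
f - 1*1709 = -21/226 - 1*1709 = -21/226 - 1709 = -386255/226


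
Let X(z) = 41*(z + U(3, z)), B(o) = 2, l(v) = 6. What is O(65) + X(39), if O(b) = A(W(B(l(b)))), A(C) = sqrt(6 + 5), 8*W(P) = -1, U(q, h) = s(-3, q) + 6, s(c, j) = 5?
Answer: 2050 + sqrt(11) ≈ 2053.3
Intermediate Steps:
U(q, h) = 11 (U(q, h) = 5 + 6 = 11)
W(P) = -1/8 (W(P) = (1/8)*(-1) = -1/8)
A(C) = sqrt(11)
O(b) = sqrt(11)
X(z) = 451 + 41*z (X(z) = 41*(z + 11) = 41*(11 + z) = 451 + 41*z)
O(65) + X(39) = sqrt(11) + (451 + 41*39) = sqrt(11) + (451 + 1599) = sqrt(11) + 2050 = 2050 + sqrt(11)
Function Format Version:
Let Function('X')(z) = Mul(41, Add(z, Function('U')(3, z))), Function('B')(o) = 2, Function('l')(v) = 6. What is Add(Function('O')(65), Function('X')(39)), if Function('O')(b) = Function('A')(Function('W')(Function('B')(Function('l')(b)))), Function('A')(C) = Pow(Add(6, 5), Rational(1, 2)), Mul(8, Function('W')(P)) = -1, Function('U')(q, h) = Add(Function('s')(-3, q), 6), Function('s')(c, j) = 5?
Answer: Add(2050, Pow(11, Rational(1, 2))) ≈ 2053.3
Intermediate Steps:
Function('U')(q, h) = 11 (Function('U')(q, h) = Add(5, 6) = 11)
Function('W')(P) = Rational(-1, 8) (Function('W')(P) = Mul(Rational(1, 8), -1) = Rational(-1, 8))
Function('A')(C) = Pow(11, Rational(1, 2))
Function('O')(b) = Pow(11, Rational(1, 2))
Function('X')(z) = Add(451, Mul(41, z)) (Function('X')(z) = Mul(41, Add(z, 11)) = Mul(41, Add(11, z)) = Add(451, Mul(41, z)))
Add(Function('O')(65), Function('X')(39)) = Add(Pow(11, Rational(1, 2)), Add(451, Mul(41, 39))) = Add(Pow(11, Rational(1, 2)), Add(451, 1599)) = Add(Pow(11, Rational(1, 2)), 2050) = Add(2050, Pow(11, Rational(1, 2)))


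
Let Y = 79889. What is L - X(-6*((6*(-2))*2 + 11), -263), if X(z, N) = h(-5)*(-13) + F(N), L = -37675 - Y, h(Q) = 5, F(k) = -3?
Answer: -117496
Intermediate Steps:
L = -117564 (L = -37675 - 1*79889 = -37675 - 79889 = -117564)
X(z, N) = -68 (X(z, N) = 5*(-13) - 3 = -65 - 3 = -68)
L - X(-6*((6*(-2))*2 + 11), -263) = -117564 - 1*(-68) = -117564 + 68 = -117496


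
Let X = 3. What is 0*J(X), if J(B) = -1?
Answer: 0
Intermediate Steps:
0*J(X) = 0*(-1) = 0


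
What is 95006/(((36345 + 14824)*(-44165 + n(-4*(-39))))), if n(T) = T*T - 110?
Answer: -95006/1020258691 ≈ -9.3120e-5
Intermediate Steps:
n(T) = -110 + T² (n(T) = T² - 110 = -110 + T²)
95006/(((36345 + 14824)*(-44165 + n(-4*(-39))))) = 95006/(((36345 + 14824)*(-44165 + (-110 + (-4*(-39))²)))) = 95006/((51169*(-44165 + (-110 + 156²)))) = 95006/((51169*(-44165 + (-110 + 24336)))) = 95006/((51169*(-44165 + 24226))) = 95006/((51169*(-19939))) = 95006/(-1020258691) = 95006*(-1/1020258691) = -95006/1020258691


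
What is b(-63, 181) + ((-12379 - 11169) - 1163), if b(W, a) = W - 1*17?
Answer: -24791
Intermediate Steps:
b(W, a) = -17 + W (b(W, a) = W - 17 = -17 + W)
b(-63, 181) + ((-12379 - 11169) - 1163) = (-17 - 63) + ((-12379 - 11169) - 1163) = -80 + (-23548 - 1163) = -80 - 24711 = -24791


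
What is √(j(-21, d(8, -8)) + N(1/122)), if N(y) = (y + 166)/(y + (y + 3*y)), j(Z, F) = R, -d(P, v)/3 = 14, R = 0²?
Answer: √101265/5 ≈ 63.644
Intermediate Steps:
R = 0
d(P, v) = -42 (d(P, v) = -3*14 = -42)
j(Z, F) = 0
N(y) = (166 + y)/(5*y) (N(y) = (166 + y)/(y + 4*y) = (166 + y)/((5*y)) = (166 + y)*(1/(5*y)) = (166 + y)/(5*y))
√(j(-21, d(8, -8)) + N(1/122)) = √(0 + (166 + 1/122)/(5*(1/122))) = √(0 + (⅕)*122*(20253/122)) = √(0 + 20253/5) = √(20253/5) = √101265/5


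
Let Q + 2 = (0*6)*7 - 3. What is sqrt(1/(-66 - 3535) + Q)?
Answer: I*sqrt(64839606)/3601 ≈ 2.2361*I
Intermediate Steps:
Q = -5 (Q = -2 + ((0*6)*7 - 3) = -2 + (0*7 - 3) = -2 + (0 - 3) = -2 - 3 = -5)
sqrt(1/(-66 - 3535) + Q) = sqrt(1/(-66 - 3535) - 5) = sqrt(1/(-3601) - 5) = sqrt(-1/3601 - 5) = sqrt(-18006/3601) = I*sqrt(64839606)/3601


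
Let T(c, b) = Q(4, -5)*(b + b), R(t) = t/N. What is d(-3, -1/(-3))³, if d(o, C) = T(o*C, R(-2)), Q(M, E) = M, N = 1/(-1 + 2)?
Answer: -4096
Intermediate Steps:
N = 1 (N = 1/1 = 1)
R(t) = t (R(t) = t/1 = t*1 = t)
T(c, b) = 8*b (T(c, b) = 4*(b + b) = 4*(2*b) = 8*b)
d(o, C) = -16 (d(o, C) = 8*(-2) = -16)
d(-3, -1/(-3))³ = (-16)³ = -4096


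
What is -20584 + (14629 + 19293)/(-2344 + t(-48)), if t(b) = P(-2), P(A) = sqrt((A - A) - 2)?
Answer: -56587483280/2747169 - 16961*I*sqrt(2)/2747169 ≈ -20598.0 - 0.0087314*I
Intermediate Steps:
P(A) = I*sqrt(2) (P(A) = sqrt(0 - 2) = sqrt(-2) = I*sqrt(2))
t(b) = I*sqrt(2)
-20584 + (14629 + 19293)/(-2344 + t(-48)) = -20584 + (14629 + 19293)/(-2344 + I*sqrt(2)) = -20584 + 33922/(-2344 + I*sqrt(2))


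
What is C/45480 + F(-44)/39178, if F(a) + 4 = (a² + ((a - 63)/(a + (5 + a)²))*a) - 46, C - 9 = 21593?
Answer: 344230877453/657935351220 ≈ 0.52320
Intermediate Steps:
C = 21602 (C = 9 + 21593 = 21602)
F(a) = -50 + a² + a*(-63 + a)/(a + (5 + a)²) (F(a) = -4 + ((a² + ((a - 63)/(a + (5 + a)²))*a) - 46) = -4 + ((a² + ((-63 + a)/(a + (5 + a)²))*a) - 46) = -4 + ((a² + a*(-63 + a)/(a + (5 + a)²)) - 46) = -4 + (-46 + a² + a*(-63 + a)/(a + (5 + a)²)) = -50 + a² + a*(-63 + a)/(a + (5 + a)²))
C/45480 + F(-44)/39178 = 21602/45480 + ((-1250 + (-44)⁴ - 613*(-44) - 24*(-44)² + 11*(-44)³)/(25 + (-44)² + 11*(-44)))/39178 = 21602*(1/45480) + ((-1250 + 3748096 + 26972 - 24*1936 + 11*(-85184))/(25 + 1936 - 484))*(1/39178) = 10801/22740 + ((-1250 + 3748096 + 26972 - 46464 - 937024)/1477)*(1/39178) = 10801/22740 + ((1/1477)*2790330)*(1/39178) = 10801/22740 + (2790330/1477)*(1/39178) = 10801/22740 + 1395165/28932953 = 344230877453/657935351220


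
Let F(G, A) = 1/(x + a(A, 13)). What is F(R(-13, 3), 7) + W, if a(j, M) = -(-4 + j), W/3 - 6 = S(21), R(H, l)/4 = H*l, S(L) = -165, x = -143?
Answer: -69643/146 ≈ -477.01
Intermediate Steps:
R(H, l) = 4*H*l (R(H, l) = 4*(H*l) = 4*H*l)
W = -477 (W = 18 + 3*(-165) = 18 - 495 = -477)
a(j, M) = 4 - j
F(G, A) = 1/(-139 - A) (F(G, A) = 1/(-143 + (4 - A)) = 1/(-139 - A))
F(R(-13, 3), 7) + W = -1/(139 + 7) - 477 = -1/146 - 477 = -69643/146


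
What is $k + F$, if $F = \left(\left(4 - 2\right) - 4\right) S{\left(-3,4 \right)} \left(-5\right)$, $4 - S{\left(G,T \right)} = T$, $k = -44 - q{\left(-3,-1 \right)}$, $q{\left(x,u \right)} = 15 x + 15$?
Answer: $-14$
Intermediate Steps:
$q{\left(x,u \right)} = 15 + 15 x$
$k = -14$ ($k = -44 - \left(15 + 15 \left(-3\right)\right) = -44 - \left(15 - 45\right) = -44 - -30 = -44 + 30 = -14$)
$S{\left(G,T \right)} = 4 - T$
$F = 0$ ($F = \left(\left(4 - 2\right) - 4\right) \left(4 - 4\right) \left(-5\right) = \left(2 - 4\right) \left(4 - 4\right) \left(-5\right) = \left(-2\right) 0 \left(-5\right) = 0 \left(-5\right) = 0$)
$k + F = -14 + 0 = -14$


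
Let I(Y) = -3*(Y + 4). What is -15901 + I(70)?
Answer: -16123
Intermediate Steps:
I(Y) = -12 - 3*Y (I(Y) = -3*(4 + Y) = -12 - 3*Y)
-15901 + I(70) = -15901 + (-12 - 3*70) = -15901 + (-12 - 210) = -15901 - 222 = -16123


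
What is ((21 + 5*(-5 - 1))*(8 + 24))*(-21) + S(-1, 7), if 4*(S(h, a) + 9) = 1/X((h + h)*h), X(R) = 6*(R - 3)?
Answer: 144935/24 ≈ 6039.0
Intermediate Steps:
X(R) = -18 + 6*R (X(R) = 6*(-3 + R) = -18 + 6*R)
S(h, a) = -9 + 1/(4*(-18 + 12*h²)) (S(h, a) = -9 + 1/(4*(-18 + 6*((h + h)*h))) = -9 + 1/(4*(-18 + 6*((2*h)*h))) = -9 + 1/(4*(-18 + 6*(2*h²))) = -9 + 1/(4*(-18 + 12*h²)))
((21 + 5*(-5 - 1))*(8 + 24))*(-21) + S(-1, 7) = ((21 + 5*(-5 - 1))*(8 + 24))*(-21) + (649 - 432*(-1)²)/(24*(-3 + 2*(-1)²)) = ((21 + 5*(-6))*32)*(-21) + (649 - 432*1)/(24*(-3 + 2*1)) = ((21 - 30)*32)*(-21) + (649 - 432)/(24*(-3 + 2)) = -9*32*(-21) + (1/24)*217/(-1) = -288*(-21) + (1/24)*(-1)*217 = 6048 - 217/24 = 144935/24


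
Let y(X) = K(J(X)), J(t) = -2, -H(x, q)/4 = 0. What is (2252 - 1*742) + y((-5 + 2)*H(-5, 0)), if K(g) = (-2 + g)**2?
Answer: 1526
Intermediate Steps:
H(x, q) = 0 (H(x, q) = -4*0 = 0)
y(X) = 16 (y(X) = (-2 - 2)**2 = (-4)**2 = 16)
(2252 - 1*742) + y((-5 + 2)*H(-5, 0)) = (2252 - 1*742) + 16 = (2252 - 742) + 16 = 1510 + 16 = 1526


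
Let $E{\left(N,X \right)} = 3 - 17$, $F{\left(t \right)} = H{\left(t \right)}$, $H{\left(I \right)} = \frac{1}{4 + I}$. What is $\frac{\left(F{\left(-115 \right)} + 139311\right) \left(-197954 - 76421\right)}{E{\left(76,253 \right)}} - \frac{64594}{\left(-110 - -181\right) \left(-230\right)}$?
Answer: $\frac{17321244497344769}{6344205} \approx 2.7302 \cdot 10^{9}$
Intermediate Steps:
$F{\left(t \right)} = \frac{1}{4 + t}$
$E{\left(N,X \right)} = -14$
$\frac{\left(F{\left(-115 \right)} + 139311\right) \left(-197954 - 76421\right)}{E{\left(76,253 \right)}} - \frac{64594}{\left(-110 - -181\right) \left(-230\right)} = \frac{\left(\frac{1}{4 - 115} + 139311\right) \left(-197954 - 76421\right)}{-14} - \frac{64594}{\left(-110 - -181\right) \left(-230\right)} = \left(\frac{1}{-111} + 139311\right) \left(-274375\right) \left(- \frac{1}{14}\right) - \frac{64594}{\left(-110 + 181\right) \left(-230\right)} = \left(- \frac{1}{111} + 139311\right) \left(-274375\right) \left(- \frac{1}{14}\right) - \frac{64594}{71 \left(-230\right)} = \frac{15463520}{111} \left(-274375\right) \left(- \frac{1}{14}\right) - \frac{64594}{-16330} = \left(- \frac{4242803300000}{111}\right) \left(- \frac{1}{14}\right) - - \frac{32297}{8165} = \frac{2121401650000}{777} + \frac{32297}{8165} = \frac{17321244497344769}{6344205}$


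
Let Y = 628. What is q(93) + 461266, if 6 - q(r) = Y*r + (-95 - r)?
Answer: 403056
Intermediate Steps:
q(r) = 101 - 627*r (q(r) = 6 - (628*r + (-95 - r)) = 6 - (-95 + 627*r) = 6 + (95 - 627*r) = 101 - 627*r)
q(93) + 461266 = (101 - 627*93) + 461266 = (101 - 58311) + 461266 = -58210 + 461266 = 403056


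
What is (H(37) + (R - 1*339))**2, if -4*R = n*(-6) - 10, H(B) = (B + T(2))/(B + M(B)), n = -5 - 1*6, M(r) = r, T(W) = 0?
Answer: 497025/4 ≈ 1.2426e+5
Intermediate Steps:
n = -11 (n = -5 - 6 = -11)
H(B) = 1/2 (H(B) = (B + 0)/(B + B) = B/((2*B)) = B*(1/(2*B)) = 1/2)
R = -14 (R = -(-11*(-6) - 10)/4 = -(66 - 10)/4 = -1/4*56 = -14)
(H(37) + (R - 1*339))**2 = (1/2 + (-14 - 1*339))**2 = (1/2 + (-14 - 339))**2 = (1/2 - 353)**2 = (-705/2)**2 = 497025/4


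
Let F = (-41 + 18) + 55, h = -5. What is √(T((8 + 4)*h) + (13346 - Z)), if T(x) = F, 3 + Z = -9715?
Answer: 2*√5774 ≈ 151.97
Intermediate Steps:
Z = -9718 (Z = -3 - 9715 = -9718)
F = 32 (F = -23 + 55 = 32)
T(x) = 32
√(T((8 + 4)*h) + (13346 - Z)) = √(32 + (13346 - 1*(-9718))) = √(32 + (13346 + 9718)) = √(32 + 23064) = √23096 = 2*√5774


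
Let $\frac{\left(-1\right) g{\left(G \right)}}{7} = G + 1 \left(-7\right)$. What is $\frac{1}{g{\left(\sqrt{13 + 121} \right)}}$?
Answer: $- \frac{1}{85} - \frac{\sqrt{134}}{595} \approx -0.03122$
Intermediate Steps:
$g{\left(G \right)} = 49 - 7 G$ ($g{\left(G \right)} = - 7 \left(G + 1 \left(-7\right)\right) = - 7 \left(G - 7\right) = - 7 \left(-7 + G\right) = 49 - 7 G$)
$\frac{1}{g{\left(\sqrt{13 + 121} \right)}} = \frac{1}{49 - 7 \sqrt{13 + 121}} = \frac{1}{49 - 7 \sqrt{134}}$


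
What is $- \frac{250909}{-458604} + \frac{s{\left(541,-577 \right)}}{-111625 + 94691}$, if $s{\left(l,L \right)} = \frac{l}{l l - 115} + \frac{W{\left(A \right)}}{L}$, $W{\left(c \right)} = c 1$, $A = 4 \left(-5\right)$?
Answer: $\frac{29885636441807641}{54624291782093298} \approx 0.54711$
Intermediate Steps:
$A = -20$
$W{\left(c \right)} = c$
$s{\left(l,L \right)} = - \frac{20}{L} + \frac{l}{-115 + l^{2}}$ ($s{\left(l,L \right)} = \frac{l}{l l - 115} - \frac{20}{L} = \frac{l}{l^{2} - 115} - \frac{20}{L} = \frac{l}{-115 + l^{2}} - \frac{20}{L} = - \frac{20}{L} + \frac{l}{-115 + l^{2}}$)
$- \frac{250909}{-458604} + \frac{s{\left(541,-577 \right)}}{-111625 + 94691} = - \frac{250909}{-458604} + \frac{\frac{1}{-577} \frac{1}{-115 + 541^{2}} \left(2300 - 20 \cdot 541^{2} - 312157\right)}{-111625 + 94691} = \left(-250909\right) \left(- \frac{1}{458604}\right) + \frac{\left(- \frac{1}{577}\right) \frac{1}{-115 + 292681} \left(2300 - 5853620 - 312157\right)}{-16934} = \frac{250909}{458604} + - \frac{2300 - 5853620 - 312157}{577 \cdot 292566} \left(- \frac{1}{16934}\right) = \frac{250909}{458604} + \left(- \frac{1}{577}\right) \frac{1}{292566} \left(-6163477\right) \left(- \frac{1}{16934}\right) = \frac{250909}{458604} + \frac{6163477}{168810582} \left(- \frac{1}{16934}\right) = \frac{250909}{458604} - \frac{6163477}{2858638395588} = \frac{29885636441807641}{54624291782093298}$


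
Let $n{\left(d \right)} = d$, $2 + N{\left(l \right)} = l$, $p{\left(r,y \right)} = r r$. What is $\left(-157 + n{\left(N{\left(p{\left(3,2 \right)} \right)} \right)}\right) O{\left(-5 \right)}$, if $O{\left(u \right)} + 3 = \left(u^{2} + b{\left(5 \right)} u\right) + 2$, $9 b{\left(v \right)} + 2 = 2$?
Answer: $-3600$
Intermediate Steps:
$b{\left(v \right)} = 0$ ($b{\left(v \right)} = - \frac{2}{9} + \frac{1}{9} \cdot 2 = - \frac{2}{9} + \frac{2}{9} = 0$)
$p{\left(r,y \right)} = r^{2}$
$N{\left(l \right)} = -2 + l$
$O{\left(u \right)} = -1 + u^{2}$ ($O{\left(u \right)} = -3 + \left(\left(u^{2} + 0 u\right) + 2\right) = -3 + \left(\left(u^{2} + 0\right) + 2\right) = -3 + \left(u^{2} + 2\right) = -3 + \left(2 + u^{2}\right) = -1 + u^{2}$)
$\left(-157 + n{\left(N{\left(p{\left(3,2 \right)} \right)} \right)}\right) O{\left(-5 \right)} = \left(-157 - \left(2 - 3^{2}\right)\right) \left(-1 + \left(-5\right)^{2}\right) = \left(-157 + \left(-2 + 9\right)\right) \left(-1 + 25\right) = \left(-157 + 7\right) 24 = \left(-150\right) 24 = -3600$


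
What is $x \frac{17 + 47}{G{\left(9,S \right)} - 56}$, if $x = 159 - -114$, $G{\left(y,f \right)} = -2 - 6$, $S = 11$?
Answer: $-273$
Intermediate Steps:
$G{\left(y,f \right)} = -8$ ($G{\left(y,f \right)} = -2 - 6 = -8$)
$x = 273$ ($x = 159 + 114 = 273$)
$x \frac{17 + 47}{G{\left(9,S \right)} - 56} = 273 \frac{17 + 47}{-8 - 56} = 273 \frac{64}{-64} = 273 \cdot 64 \left(- \frac{1}{64}\right) = 273 \left(-1\right) = -273$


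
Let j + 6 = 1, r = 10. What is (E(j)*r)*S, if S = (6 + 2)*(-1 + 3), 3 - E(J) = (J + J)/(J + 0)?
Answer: 160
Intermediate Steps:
j = -5 (j = -6 + 1 = -5)
E(J) = 1 (E(J) = 3 - (J + J)/(J + 0) = 3 - 2*J/J = 3 - 1*2 = 3 - 2 = 1)
S = 16 (S = 8*2 = 16)
(E(j)*r)*S = (1*10)*16 = 10*16 = 160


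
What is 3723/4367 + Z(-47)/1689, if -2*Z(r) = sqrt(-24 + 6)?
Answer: 3723/4367 - I*sqrt(2)/1126 ≈ 0.85253 - 0.001256*I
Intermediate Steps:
Z(r) = -3*I*sqrt(2)/2 (Z(r) = -sqrt(-24 + 6)/2 = -3*I*sqrt(2)/2)
3723/4367 + Z(-47)/1689 = 3723/4367 - 3*I*sqrt(2)/2/1689 = 3723*(1/4367) - 3*I*sqrt(2)/2*(1/1689) = 3723/4367 - I*sqrt(2)/1126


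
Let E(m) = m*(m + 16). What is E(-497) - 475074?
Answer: -236017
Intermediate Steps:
E(m) = m*(16 + m)
E(-497) - 475074 = -497*(16 - 497) - 475074 = -497*(-481) - 475074 = 239057 - 475074 = -236017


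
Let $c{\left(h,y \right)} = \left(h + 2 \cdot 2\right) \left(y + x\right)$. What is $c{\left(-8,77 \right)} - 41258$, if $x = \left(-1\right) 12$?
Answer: $-41518$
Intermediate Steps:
$x = -12$
$c{\left(h,y \right)} = \left(-12 + y\right) \left(4 + h\right)$ ($c{\left(h,y \right)} = \left(h + 2 \cdot 2\right) \left(y - 12\right) = \left(h + 4\right) \left(-12 + y\right) = \left(4 + h\right) \left(-12 + y\right) = \left(-12 + y\right) \left(4 + h\right)$)
$c{\left(-8,77 \right)} - 41258 = \left(-48 - -96 + 4 \cdot 77 - 616\right) - 41258 = \left(-48 + 96 + 308 - 616\right) - 41258 = -260 - 41258 = -41518$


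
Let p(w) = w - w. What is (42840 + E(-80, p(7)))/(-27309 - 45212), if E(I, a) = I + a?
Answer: -42760/72521 ≈ -0.58962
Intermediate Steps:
p(w) = 0
(42840 + E(-80, p(7)))/(-27309 - 45212) = (42840 + (-80 + 0))/(-27309 - 45212) = (42840 - 80)/(-72521) = 42760*(-1/72521) = -42760/72521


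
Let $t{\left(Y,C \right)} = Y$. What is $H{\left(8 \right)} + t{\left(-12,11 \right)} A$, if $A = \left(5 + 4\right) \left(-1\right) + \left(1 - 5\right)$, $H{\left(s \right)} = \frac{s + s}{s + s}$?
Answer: $157$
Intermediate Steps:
$H{\left(s \right)} = 1$ ($H{\left(s \right)} = \frac{2 s}{2 s} = 2 s \frac{1}{2 s} = 1$)
$A = -13$ ($A = 9 \left(-1\right) - 4 = -9 - 4 = -13$)
$H{\left(8 \right)} + t{\left(-12,11 \right)} A = 1 - -156 = 1 + 156 = 157$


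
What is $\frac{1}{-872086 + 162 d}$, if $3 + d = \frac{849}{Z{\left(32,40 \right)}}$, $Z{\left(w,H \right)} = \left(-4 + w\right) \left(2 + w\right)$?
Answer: $- \frac{476}{415275503} \approx -1.1462 \cdot 10^{-6}$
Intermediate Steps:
$d = - \frac{2007}{952}$ ($d = -3 + \frac{849}{-8 + 32^{2} - 64} = -3 + \frac{849}{-8 + 1024 - 64} = -3 + \frac{849}{952} = - \frac{2007}{952} \approx -2.1082$)
$\frac{1}{-872086 + 162 d} = \frac{1}{-872086 + 162 \left(- \frac{2007}{952}\right)} = \frac{1}{-872086 - \frac{162567}{476}} = \frac{1}{- \frac{415275503}{476}} = - \frac{476}{415275503}$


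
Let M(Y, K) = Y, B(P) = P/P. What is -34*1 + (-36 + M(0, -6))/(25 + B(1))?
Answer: -460/13 ≈ -35.385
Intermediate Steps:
B(P) = 1
-34*1 + (-36 + M(0, -6))/(25 + B(1)) = -34*1 + (-36 + 0)/(25 + 1) = -34 - 36/26 = -34 - 36*1/26 = -34 - 18/13 = -460/13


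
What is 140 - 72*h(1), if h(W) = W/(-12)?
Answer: 146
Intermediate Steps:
h(W) = -W/12 (h(W) = W*(-1/12) = -W/12)
140 - 72*h(1) = 140 - (-6) = 140 - 72*(-1/12) = 140 + 6 = 146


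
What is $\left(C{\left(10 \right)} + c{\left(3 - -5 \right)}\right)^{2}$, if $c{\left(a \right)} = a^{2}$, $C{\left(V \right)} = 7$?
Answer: $5041$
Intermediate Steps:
$\left(C{\left(10 \right)} + c{\left(3 - -5 \right)}\right)^{2} = \left(7 + \left(3 - -5\right)^{2}\right)^{2} = \left(7 + \left(3 + 5\right)^{2}\right)^{2} = \left(7 + 8^{2}\right)^{2} = \left(7 + 64\right)^{2} = 71^{2} = 5041$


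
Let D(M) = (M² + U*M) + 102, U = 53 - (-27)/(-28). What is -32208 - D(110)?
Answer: -701875/14 ≈ -50134.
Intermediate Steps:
U = 1457/28 (U = 53 - (-27)*(-1)/28 = 53 - 1*27/28 = 53 - 27/28 = 1457/28 ≈ 52.036)
D(M) = 102 + M² + 1457*M/28 (D(M) = (M² + 1457*M/28) + 102 = 102 + M² + 1457*M/28)
-32208 - D(110) = -32208 - (102 + 110² + (1457/28)*110) = -32208 - (102 + 12100 + 80135/14) = -32208 - 1*250963/14 = -32208 - 250963/14 = -701875/14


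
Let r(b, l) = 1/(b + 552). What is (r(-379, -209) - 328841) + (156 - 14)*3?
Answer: -56815794/173 ≈ -3.2842e+5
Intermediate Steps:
r(b, l) = 1/(552 + b)
(r(-379, -209) - 328841) + (156 - 14)*3 = (1/(552 - 379) - 328841) + (156 - 14)*3 = (1/173 - 328841) + 142*3 = (1/173 - 328841) + 426 = -56889492/173 + 426 = -56815794/173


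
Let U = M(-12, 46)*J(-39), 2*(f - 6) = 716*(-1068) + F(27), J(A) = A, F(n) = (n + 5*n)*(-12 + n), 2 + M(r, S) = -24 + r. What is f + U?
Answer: -379641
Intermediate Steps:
M(r, S) = -26 + r (M(r, S) = -2 + (-24 + r) = -26 + r)
F(n) = 6*n*(-12 + n) (F(n) = (6*n)*(-12 + n) = 6*n*(-12 + n))
f = -381123 (f = 6 + (716*(-1068) + 6*27*(-12 + 27))/2 = 6 + (-764688 + 6*27*15)/2 = 6 + (-764688 + 2430)/2 = 6 + (½)*(-762258) = 6 - 381129 = -381123)
U = 1482 (U = (-26 - 12)*(-39) = -38*(-39) = 1482)
f + U = -381123 + 1482 = -379641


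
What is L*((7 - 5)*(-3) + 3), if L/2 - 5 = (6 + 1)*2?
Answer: -114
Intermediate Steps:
L = 38 (L = 10 + 2*((6 + 1)*2) = 10 + 2*(7*2) = 10 + 2*14 = 10 + 28 = 38)
L*((7 - 5)*(-3) + 3) = 38*((7 - 5)*(-3) + 3) = 38*(2*(-3) + 3) = 38*(-6 + 3) = 38*(-3) = -114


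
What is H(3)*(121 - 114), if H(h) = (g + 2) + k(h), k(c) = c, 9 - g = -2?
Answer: 112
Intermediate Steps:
g = 11 (g = 9 - 1*(-2) = 9 + 2 = 11)
H(h) = 13 + h (H(h) = (11 + 2) + h = 13 + h)
H(3)*(121 - 114) = (13 + 3)*(121 - 114) = 16*7 = 112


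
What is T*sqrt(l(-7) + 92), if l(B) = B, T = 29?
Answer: 29*sqrt(85) ≈ 267.37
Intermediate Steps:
T*sqrt(l(-7) + 92) = 29*sqrt(-7 + 92) = 29*sqrt(85)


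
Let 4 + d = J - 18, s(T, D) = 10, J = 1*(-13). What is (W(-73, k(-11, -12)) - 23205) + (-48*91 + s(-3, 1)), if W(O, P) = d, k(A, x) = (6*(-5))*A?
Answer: -27598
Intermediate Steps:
J = -13
k(A, x) = -30*A
d = -35 (d = -4 + (-13 - 18) = -4 - 31 = -35)
W(O, P) = -35
(W(-73, k(-11, -12)) - 23205) + (-48*91 + s(-3, 1)) = (-35 - 23205) + (-48*91 + 10) = -23240 + (-4368 + 10) = -23240 - 4358 = -27598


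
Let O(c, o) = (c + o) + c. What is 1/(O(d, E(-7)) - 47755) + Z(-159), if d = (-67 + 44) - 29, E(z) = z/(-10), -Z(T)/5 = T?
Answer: 380473475/478583 ≈ 795.00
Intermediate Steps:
Z(T) = -5*T
E(z) = -z/10 (E(z) = z*(-1/10) = -z/10)
d = -52 (d = -23 - 29 = -52)
O(c, o) = o + 2*c
1/(O(d, E(-7)) - 47755) + Z(-159) = 1/((-1/10*(-7) + 2*(-52)) - 47755) - 5*(-159) = 1/((7/10 - 104) - 47755) + 795 = 1/(-1033/10 - 47755) + 795 = 1/(-478583/10) + 795 = -10/478583 + 795 = 380473475/478583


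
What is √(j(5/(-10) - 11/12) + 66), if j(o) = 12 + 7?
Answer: √85 ≈ 9.2195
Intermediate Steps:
j(o) = 19
√(j(5/(-10) - 11/12) + 66) = √(19 + 66) = √85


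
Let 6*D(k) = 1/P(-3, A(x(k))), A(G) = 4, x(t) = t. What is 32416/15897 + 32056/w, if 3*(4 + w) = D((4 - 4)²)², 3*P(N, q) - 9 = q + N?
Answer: -611357514016/76289703 ≈ -8013.6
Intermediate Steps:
P(N, q) = 3 + N/3 + q/3 (P(N, q) = 3 + (q + N)/3 = 3 + (N + q)/3 = 3 + (N/3 + q/3) = 3 + N/3 + q/3)
D(k) = 1/20 (D(k) = 1/(6*(3 + (⅓)*(-3) + (⅓)*4)) = 1/(6*(3 - 1 + 4/3)) = 1/(6*(10/3)) = (⅙)*(3/10) = 1/20)
w = -4799/1200 (w = -4 + (1/20)²/3 = -4 + (⅓)*(1/400) = -4 + 1/1200 = -4799/1200 ≈ -3.9992)
32416/15897 + 32056/w = 32416/15897 + 32056/(-4799/1200) = 32416*(1/15897) + 32056*(-1200/4799) = 32416/15897 - 38467200/4799 = -611357514016/76289703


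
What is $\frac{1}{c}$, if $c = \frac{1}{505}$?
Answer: $505$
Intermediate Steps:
$c = \frac{1}{505} \approx 0.0019802$
$\frac{1}{c} = \frac{1}{\frac{1}{505}} = 505$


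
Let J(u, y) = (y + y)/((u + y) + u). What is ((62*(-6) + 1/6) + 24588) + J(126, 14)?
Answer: 2760655/114 ≈ 24216.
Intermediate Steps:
J(u, y) = 2*y/(y + 2*u) (J(u, y) = (2*y)/(y + 2*u) = 2*y/(y + 2*u))
((62*(-6) + 1/6) + 24588) + J(126, 14) = ((62*(-6) + 1/6) + 24588) + 2*14/(14 + 2*126) = ((-372 + 1/6) + 24588) + 2*14/(14 + 252) = (-2231/6 + 24588) + 2*14/266 = 145297/6 + 2*14*(1/266) = 145297/6 + 2/19 = 2760655/114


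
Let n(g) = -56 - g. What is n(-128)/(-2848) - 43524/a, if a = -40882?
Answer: 7563303/7276996 ≈ 1.0393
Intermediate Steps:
n(-128)/(-2848) - 43524/a = (-56 - 1*(-128))/(-2848) - 43524/(-40882) = (-56 + 128)*(-1/2848) - 43524*(-1/40882) = 72*(-1/2848) + 21762/20441 = -9/356 + 21762/20441 = 7563303/7276996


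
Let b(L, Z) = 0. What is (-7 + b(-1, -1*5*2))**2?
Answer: 49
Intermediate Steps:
(-7 + b(-1, -1*5*2))**2 = (-7 + 0)**2 = (-7)**2 = 49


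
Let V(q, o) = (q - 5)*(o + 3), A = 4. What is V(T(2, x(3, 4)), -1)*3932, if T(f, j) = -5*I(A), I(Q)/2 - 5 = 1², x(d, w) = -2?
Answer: -511160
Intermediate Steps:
I(Q) = 12 (I(Q) = 10 + 2*1² = 10 + 2*1 = 10 + 2 = 12)
T(f, j) = -60 (T(f, j) = -5*12 = -60)
V(q, o) = (-5 + q)*(3 + o)
V(T(2, x(3, 4)), -1)*3932 = (-15 - 5*(-1) + 3*(-60) - 1*(-60))*3932 = (-15 + 5 - 180 + 60)*3932 = -130*3932 = -511160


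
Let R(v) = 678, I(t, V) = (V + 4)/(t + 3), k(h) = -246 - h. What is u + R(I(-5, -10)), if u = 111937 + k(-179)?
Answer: 112548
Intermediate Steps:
I(t, V) = (4 + V)/(3 + t)
u = 111870 (u = 111937 + (-246 - 1*(-179)) = 111937 + (-246 + 179) = 111937 - 67 = 111870)
u + R(I(-5, -10)) = 111870 + 678 = 112548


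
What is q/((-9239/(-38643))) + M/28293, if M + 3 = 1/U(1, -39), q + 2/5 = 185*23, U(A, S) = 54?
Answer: 1255949946802663/70577737290 ≈ 17795.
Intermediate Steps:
q = 21273/5 (q = -2/5 + 185*23 = -2/5 + 4255 = 21273/5 ≈ 4254.6)
M = -161/54 (M = -3 + 1/54 = -161/54 ≈ -2.9815)
q/((-9239/(-38643))) + M/28293 = 21273/(5*((-9239/(-38643)))) - 161/54/28293 = 21273/(5*((-9239*(-1/38643)))) - 161/54*1/28293 = 21273/(5*(9239/38643)) - 161/1527822 = (21273/5)*(38643/9239) - 161/1527822 = 822052539/46195 - 161/1527822 = 1255949946802663/70577737290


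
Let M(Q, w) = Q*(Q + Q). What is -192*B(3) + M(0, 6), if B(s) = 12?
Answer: -2304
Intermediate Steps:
M(Q, w) = 2*Q**2 (M(Q, w) = Q*(2*Q) = 2*Q**2)
-192*B(3) + M(0, 6) = -192*12 + 2*0**2 = -2304 + 2*0 = -2304 + 0 = -2304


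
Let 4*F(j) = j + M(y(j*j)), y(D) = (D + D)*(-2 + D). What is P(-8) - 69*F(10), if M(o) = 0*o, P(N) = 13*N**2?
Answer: 1319/2 ≈ 659.50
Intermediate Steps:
y(D) = 2*D*(-2 + D) (y(D) = (2*D)*(-2 + D) = 2*D*(-2 + D))
M(o) = 0
F(j) = j/4 (F(j) = (j + 0)/4 = j/4)
P(-8) - 69*F(10) = 13*(-8)**2 - 69*10/4 = 13*64 - 69*5/2 = 832 - 345/2 = 1319/2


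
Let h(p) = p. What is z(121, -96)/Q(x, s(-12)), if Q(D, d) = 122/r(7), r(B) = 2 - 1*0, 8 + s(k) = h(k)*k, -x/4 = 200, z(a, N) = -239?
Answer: -239/61 ≈ -3.9180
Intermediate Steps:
x = -800 (x = -4*200 = -800)
s(k) = -8 + k**2 (s(k) = -8 + k*k = -8 + k**2)
r(B) = 2 (r(B) = 2 + 0 = 2)
Q(D, d) = 61 (Q(D, d) = 122/2 = 122*(1/2) = 61)
z(121, -96)/Q(x, s(-12)) = -239/61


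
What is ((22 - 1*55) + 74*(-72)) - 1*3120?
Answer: -8481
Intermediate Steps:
((22 - 1*55) + 74*(-72)) - 1*3120 = ((22 - 55) - 5328) - 3120 = (-33 - 5328) - 3120 = -5361 - 3120 = -8481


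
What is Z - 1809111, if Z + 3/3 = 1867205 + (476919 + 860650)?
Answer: 1395662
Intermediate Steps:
Z = 3204773 (Z = -1 + (1867205 + (476919 + 860650)) = -1 + (1867205 + 1337569) = -1 + 3204774 = 3204773)
Z - 1809111 = 3204773 - 1809111 = 1395662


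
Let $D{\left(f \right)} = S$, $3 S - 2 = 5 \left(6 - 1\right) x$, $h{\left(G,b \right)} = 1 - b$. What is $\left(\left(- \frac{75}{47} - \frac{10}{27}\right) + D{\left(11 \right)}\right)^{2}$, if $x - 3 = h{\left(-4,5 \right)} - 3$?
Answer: $\frac{1931514601}{1610361} \approx 1199.4$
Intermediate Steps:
$x = -4$ ($x = 3 + \left(\left(1 - 5\right) - 3\right) = 3 - 7 = -4$)
$S = - \frac{98}{3}$ ($S = \frac{2}{3} + \frac{5 \left(6 - 1\right) \left(-4\right)}{3} = \frac{2}{3} + \frac{5 \cdot 5 \left(-4\right)}{3} = \frac{2}{3} + \frac{25 \left(-4\right)}{3} = \frac{2}{3} + \frac{1}{3} \left(-100\right) = \frac{2}{3} - \frac{100}{3} = - \frac{98}{3} \approx -32.667$)
$D{\left(f \right)} = - \frac{98}{3}$
$\left(\left(- \frac{75}{47} - \frac{10}{27}\right) + D{\left(11 \right)}\right)^{2} = \left(\left(- \frac{75}{47} - \frac{10}{27}\right) - \frac{98}{3}\right)^{2} = \left(- \frac{2495}{1269} - \frac{98}{3}\right)^{2} = \left(- \frac{43949}{1269}\right)^{2} = \frac{1931514601}{1610361}$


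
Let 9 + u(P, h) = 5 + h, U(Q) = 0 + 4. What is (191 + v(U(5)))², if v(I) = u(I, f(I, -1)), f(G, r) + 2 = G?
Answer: 35721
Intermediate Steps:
U(Q) = 4
f(G, r) = -2 + G
u(P, h) = -4 + h (u(P, h) = -9 + (5 + h) = -4 + h)
v(I) = -6 + I (v(I) = -4 + (-2 + I) = -6 + I)
(191 + v(U(5)))² = (191 + (-6 + 4))² = (191 - 2)² = 189² = 35721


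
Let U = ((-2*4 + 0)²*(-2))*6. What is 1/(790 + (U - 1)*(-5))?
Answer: 1/4635 ≈ 0.00021575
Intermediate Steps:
U = -768 (U = ((-8 + 0)²*(-2))*6 = ((-8)²*(-2))*6 = (64*(-2))*6 = -128*6 = -768)
1/(790 + (U - 1)*(-5)) = 1/(790 + (-768 - 1)*(-5)) = 1/(790 - 769*(-5)) = 1/(790 + 3845) = 1/4635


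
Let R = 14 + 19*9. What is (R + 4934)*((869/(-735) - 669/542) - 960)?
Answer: -1962613916647/398370 ≈ -4.9266e+6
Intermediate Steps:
R = 185 (R = 14 + 171 = 185)
(R + 4934)*((869/(-735) - 669/542) - 960) = (185 + 4934)*((869/(-735) - 669/542) - 960) = 5119*((869*(-1/735) - 669*1/542) - 960) = 5119*((-869/735 - 669/542) - 960) = 5119*(-962713/398370 - 960) = 5119*(-383397913/398370) = -1962613916647/398370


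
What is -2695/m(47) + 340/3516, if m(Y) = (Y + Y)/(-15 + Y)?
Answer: -37898485/41313 ≈ -917.35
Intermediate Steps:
m(Y) = 2*Y/(-15 + Y) (m(Y) = (2*Y)/(-15 + Y) = 2*Y/(-15 + Y))
-2695/m(47) + 340/3516 = -2695/(2*47/(-15 + 47)) + 340/3516 = -2695/(2*47/32) + 340*(1/3516) = -2695/(2*47*(1/32)) + 85/879 = -2695/47/16 + 85/879 = -2695*16/47 + 85/879 = -43120/47 + 85/879 = -37898485/41313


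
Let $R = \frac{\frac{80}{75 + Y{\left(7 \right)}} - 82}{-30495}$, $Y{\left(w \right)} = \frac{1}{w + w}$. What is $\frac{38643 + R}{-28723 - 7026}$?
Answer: $- \frac{58977033457}{54560200405} \approx -1.081$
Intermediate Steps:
$Y{\left(w \right)} = \frac{1}{2 w}$
$R = \frac{28354}{10683415}$ ($R = \frac{\frac{80}{75 + \frac{1}{2 \cdot 7}} - 82}{-30495} = \left(\frac{80}{75 + \frac{1}{2} \cdot \frac{1}{7}} - 82\right) \left(- \frac{1}{30495}\right) = \left(\frac{80}{75 + \frac{1}{14}} - 82\right) \left(- \frac{1}{30495}\right) = \left(\frac{80}{\frac{1051}{14}} - 82\right) \left(- \frac{1}{30495}\right) = \left(80 \cdot \frac{14}{1051} - 82\right) \left(- \frac{1}{30495}\right) = \left(\frac{1120}{1051} - 82\right) \left(- \frac{1}{30495}\right) = \left(- \frac{85062}{1051}\right) \left(- \frac{1}{30495}\right) = \frac{28354}{10683415} \approx 0.002654$)
$\frac{38643 + R}{-28723 - 7026} = \frac{38643 + \frac{28354}{10683415}}{-28723 - 7026} = \frac{412839234199}{10683415 \left(-35749\right)} = \frac{412839234199}{10683415} \left(- \frac{1}{35749}\right) = - \frac{58977033457}{54560200405}$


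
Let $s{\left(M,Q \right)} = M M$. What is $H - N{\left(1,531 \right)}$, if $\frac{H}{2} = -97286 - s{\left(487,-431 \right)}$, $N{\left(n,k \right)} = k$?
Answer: $-669441$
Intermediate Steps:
$s{\left(M,Q \right)} = M^{2}$
$H = -668910$ ($H = 2 \left(-97286 - 487^{2}\right) = 2 \left(-97286 - 237169\right) = 2 \left(-334455\right) = -668910$)
$H - N{\left(1,531 \right)} = -668910 - 531 = -669441$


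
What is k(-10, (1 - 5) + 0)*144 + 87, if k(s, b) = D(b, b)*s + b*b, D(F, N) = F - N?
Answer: 2391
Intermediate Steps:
k(s, b) = b² (k(s, b) = (b - b)*s + b*b = 0*s + b² = 0 + b² = b²)
k(-10, (1 - 5) + 0)*144 + 87 = ((1 - 5) + 0)²*144 + 87 = (-4 + 0)²*144 + 87 = (-4)²*144 + 87 = 16*144 + 87 = 2304 + 87 = 2391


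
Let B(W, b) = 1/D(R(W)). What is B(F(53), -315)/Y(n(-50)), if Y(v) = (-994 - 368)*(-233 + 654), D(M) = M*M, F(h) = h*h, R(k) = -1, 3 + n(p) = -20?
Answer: -1/573402 ≈ -1.7440e-6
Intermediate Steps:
n(p) = -23 (n(p) = -3 - 20 = -23)
F(h) = h²
D(M) = M²
B(W, b) = 1 (B(W, b) = 1/((-1)²) = 1/1 = 1)
Y(v) = -573402 (Y(v) = -1362*421 = -573402)
B(F(53), -315)/Y(n(-50)) = 1/(-573402) = 1*(-1/573402) = -1/573402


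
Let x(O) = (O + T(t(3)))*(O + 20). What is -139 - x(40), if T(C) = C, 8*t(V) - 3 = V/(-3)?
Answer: -2554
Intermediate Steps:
t(V) = 3/8 - V/24 (t(V) = 3/8 + (V/(-3))/8 = 3/8 + (V*(-⅓))/8 = 3/8 + (-V/3)/8 = 3/8 - V/24)
x(O) = (20 + O)*(¼ + O) (x(O) = (O + (3/8 - 1/24*3))*(O + 20) = (O + (3/8 - ⅛))*(20 + O) = (O + ¼)*(20 + O) = (¼ + O)*(20 + O) = (20 + O)*(¼ + O))
-139 - x(40) = -139 - (5 + 40² + (81/4)*40) = -139 - (5 + 1600 + 810) = -139 - 1*2415 = -139 - 2415 = -2554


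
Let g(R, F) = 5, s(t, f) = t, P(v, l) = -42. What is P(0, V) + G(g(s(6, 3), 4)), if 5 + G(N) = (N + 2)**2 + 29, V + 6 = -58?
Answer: 31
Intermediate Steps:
V = -64 (V = -6 - 58 = -64)
G(N) = 24 + (2 + N)**2 (G(N) = -5 + ((N + 2)**2 + 29) = -5 + ((2 + N)**2 + 29) = -5 + (29 + (2 + N)**2) = 24 + (2 + N)**2)
P(0, V) + G(g(s(6, 3), 4)) = -42 + (24 + (2 + 5)**2) = -42 + (24 + 7**2) = -42 + (24 + 49) = -42 + 73 = 31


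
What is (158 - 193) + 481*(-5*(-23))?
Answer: 55280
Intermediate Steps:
(158 - 193) + 481*(-5*(-23)) = -35 + 481*115 = -35 + 55315 = 55280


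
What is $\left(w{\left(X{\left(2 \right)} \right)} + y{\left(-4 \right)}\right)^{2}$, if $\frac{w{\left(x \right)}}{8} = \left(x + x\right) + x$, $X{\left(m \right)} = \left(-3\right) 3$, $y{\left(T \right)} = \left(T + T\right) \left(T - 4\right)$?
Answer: $23104$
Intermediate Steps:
$y{\left(T \right)} = 2 T \left(-4 + T\right)$
$X{\left(m \right)} = -9$
$w{\left(x \right)} = 24 x$ ($w{\left(x \right)} = 8 \left(\left(x + x\right) + x\right) = 8 \left(2 x + x\right) = 8 \cdot 3 x = 24 x$)
$\left(w{\left(X{\left(2 \right)} \right)} + y{\left(-4 \right)}\right)^{2} = \left(24 \left(-9\right) + 2 \left(-4\right) \left(-4 - 4\right)\right)^{2} = \left(-216 + 2 \left(-4\right) \left(-8\right)\right)^{2} = \left(-216 + 64\right)^{2} = \left(-152\right)^{2} = 23104$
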